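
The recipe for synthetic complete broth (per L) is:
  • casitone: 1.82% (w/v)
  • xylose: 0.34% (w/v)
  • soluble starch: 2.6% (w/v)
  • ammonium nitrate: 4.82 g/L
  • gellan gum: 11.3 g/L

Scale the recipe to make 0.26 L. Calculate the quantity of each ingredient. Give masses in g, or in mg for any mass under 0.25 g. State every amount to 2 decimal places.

Scale factor relative to 1 L: 0.26.
casitone: 1.82% w/v = 18.2 g/L → 18.2 × 0.26 L = 4.73 g
xylose: 0.34% w/v = 3.4 g/L → 3.4 × 0.26 L = 0.88 g
soluble starch: 2.6% w/v = 26 g/L → 26 × 0.26 L = 6.76 g
ammonium nitrate: 4.82 g/L × 0.26 L = 1.25 g
gellan gum: 11.3 g/L × 0.26 L = 2.94 g

casitone 4.73 g; xylose 0.88 g; soluble starch 6.76 g; ammonium nitrate 1.25 g; gellan gum 2.94 g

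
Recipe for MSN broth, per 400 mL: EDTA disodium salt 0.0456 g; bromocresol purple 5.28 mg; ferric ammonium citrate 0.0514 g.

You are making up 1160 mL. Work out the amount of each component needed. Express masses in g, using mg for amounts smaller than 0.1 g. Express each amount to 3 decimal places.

Ratio of target to recipe volume: 1160 / 400 = 2.9.
EDTA disodium salt: 0.0456 g × (1160 mL / 400 mL) = 0.132 g
bromocresol purple: 5.28 mg × (1160 mL / 400 mL) = 15.312 mg
ferric ammonium citrate: 0.0514 g × (1160 mL / 400 mL) = 0.149 g

EDTA disodium salt 0.132 g; bromocresol purple 15.312 mg; ferric ammonium citrate 0.149 g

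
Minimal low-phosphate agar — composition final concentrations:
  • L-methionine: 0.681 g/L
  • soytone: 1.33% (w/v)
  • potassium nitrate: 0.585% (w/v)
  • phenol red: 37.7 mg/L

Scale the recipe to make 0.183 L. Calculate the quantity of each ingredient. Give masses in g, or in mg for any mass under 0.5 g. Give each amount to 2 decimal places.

Scale factor relative to 1 L: 0.183.
L-methionine: 0.681 g/L × 0.183 L = 0.124623 g = 124.62 mg
soytone: 1.33 g per 100 mL × 183 mL ÷ 100 = 2.43 g
potassium nitrate: 0.585% w/v = 5.85 g/L → 5.85 × 0.183 L = 1.07 g
phenol red: 37.7 mg/L × 0.183 L = 6.90 mg

L-methionine 124.62 mg; soytone 2.43 g; potassium nitrate 1.07 g; phenol red 6.90 mg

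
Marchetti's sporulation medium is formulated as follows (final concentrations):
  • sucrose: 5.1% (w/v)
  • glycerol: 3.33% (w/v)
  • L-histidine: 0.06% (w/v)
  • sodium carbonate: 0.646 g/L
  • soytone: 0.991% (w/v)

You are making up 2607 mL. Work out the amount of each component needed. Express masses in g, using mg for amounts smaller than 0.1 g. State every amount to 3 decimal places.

Scale factor relative to 1 L: 2.607.
sucrose: 5.1% w/v = 51 g/L → 51 × 2.607 L = 132.957 g
glycerol: 3.33% w/v = 33.3 g/L → 33.3 × 2.607 L = 86.813 g
L-histidine: 0.06 g per 100 mL × 2607 mL ÷ 100 = 1.564 g
sodium carbonate: 0.646 g/L × 2.607 L = 1.684 g
soytone: 0.991 g per 100 mL × 2607 mL ÷ 100 = 25.835 g

sucrose 132.957 g; glycerol 86.813 g; L-histidine 1.564 g; sodium carbonate 1.684 g; soytone 25.835 g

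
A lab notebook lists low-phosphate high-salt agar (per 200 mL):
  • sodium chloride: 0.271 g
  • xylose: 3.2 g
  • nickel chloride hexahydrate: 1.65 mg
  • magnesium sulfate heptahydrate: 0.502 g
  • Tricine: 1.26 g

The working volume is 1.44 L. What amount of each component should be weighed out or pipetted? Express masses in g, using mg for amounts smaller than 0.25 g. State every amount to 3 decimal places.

sodium chloride 1.951 g; xylose 23.040 g; nickel chloride hexahydrate 11.880 mg; magnesium sulfate heptahydrate 3.614 g; Tricine 9.072 g

Ratio of target to recipe volume: 1440 / 200 = 7.2.
sodium chloride: 0.271 g × (1440 mL / 200 mL) = 1.951 g
xylose: 3.2 g × (1440 mL / 200 mL) = 23.040 g
nickel chloride hexahydrate: 1.65 mg × (1440 mL / 200 mL) = 11.880 mg
magnesium sulfate heptahydrate: 0.502 g × (1440 mL / 200 mL) = 3.614 g
Tricine: 1.26 g × (1440 mL / 200 mL) = 9.072 g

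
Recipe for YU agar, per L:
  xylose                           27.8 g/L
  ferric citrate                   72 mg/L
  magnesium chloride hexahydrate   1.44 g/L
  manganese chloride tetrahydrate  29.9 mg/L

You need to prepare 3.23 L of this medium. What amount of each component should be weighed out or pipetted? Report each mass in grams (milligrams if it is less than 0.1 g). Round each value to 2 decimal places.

Scale factor relative to 1 L: 3.23.
xylose: 27.8 g/L × 3.23 L = 89.79 g
ferric citrate: 72 mg/L × 3.23 L = 232.56 mg = 0.23 g
magnesium chloride hexahydrate: 1.44 g/L × 3.23 L = 4.65 g
manganese chloride tetrahydrate: 29.9 mg/L × 3.23 L = 96.58 mg

xylose 89.79 g; ferric citrate 0.23 g; magnesium chloride hexahydrate 4.65 g; manganese chloride tetrahydrate 96.58 mg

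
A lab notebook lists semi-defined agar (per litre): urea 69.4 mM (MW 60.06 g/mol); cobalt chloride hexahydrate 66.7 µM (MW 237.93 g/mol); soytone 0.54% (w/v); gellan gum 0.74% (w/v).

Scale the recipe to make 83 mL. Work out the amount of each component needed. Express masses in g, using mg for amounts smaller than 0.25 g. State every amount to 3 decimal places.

Scale factor relative to 1 L: 0.083.
urea: 69.4 mmol/L × 60.06 g/mol × 0.083 L ÷ 1000 = 0.346 g
cobalt chloride hexahydrate: 66.7 µmol/L × 237.93 g/mol × 0.083 L ÷ 1000 = 1.317 mg
soytone: 0.54% w/v = 5.4 g/L → 5.4 × 0.083 L = 0.448 g
gellan gum: 0.74 g per 100 mL × 83 mL ÷ 100 = 0.614 g

urea 0.346 g; cobalt chloride hexahydrate 1.317 mg; soytone 0.448 g; gellan gum 0.614 g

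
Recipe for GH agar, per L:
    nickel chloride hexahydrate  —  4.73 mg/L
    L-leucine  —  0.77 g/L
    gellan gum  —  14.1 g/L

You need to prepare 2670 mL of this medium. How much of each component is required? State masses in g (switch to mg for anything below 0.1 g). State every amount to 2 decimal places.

nickel chloride hexahydrate 12.63 mg; L-leucine 2.06 g; gellan gum 37.65 g

Scale factor relative to 1 L: 2.67.
nickel chloride hexahydrate: 4.73 mg/L × 2.67 L = 12.63 mg
L-leucine: 0.77 g/L × 2.67 L = 2.06 g
gellan gum: 14.1 g/L × 2.67 L = 37.65 g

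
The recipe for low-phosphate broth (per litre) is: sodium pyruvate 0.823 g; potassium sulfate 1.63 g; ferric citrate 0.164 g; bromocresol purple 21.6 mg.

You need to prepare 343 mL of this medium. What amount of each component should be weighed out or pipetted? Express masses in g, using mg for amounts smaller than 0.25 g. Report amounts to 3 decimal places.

Ratio of target to recipe volume: 343 / 1000 = 0.343.
sodium pyruvate: 0.823 g × (343 mL / 1000 mL) = 0.282 g
potassium sulfate: 1.63 g × (343 mL / 1000 mL) = 0.559 g
ferric citrate: 0.164 g × (343 mL / 1000 mL) = 0.056252 g = 56.252 mg
bromocresol purple: 21.6 mg × (343 mL / 1000 mL) = 7.409 mg

sodium pyruvate 0.282 g; potassium sulfate 0.559 g; ferric citrate 56.252 mg; bromocresol purple 7.409 mg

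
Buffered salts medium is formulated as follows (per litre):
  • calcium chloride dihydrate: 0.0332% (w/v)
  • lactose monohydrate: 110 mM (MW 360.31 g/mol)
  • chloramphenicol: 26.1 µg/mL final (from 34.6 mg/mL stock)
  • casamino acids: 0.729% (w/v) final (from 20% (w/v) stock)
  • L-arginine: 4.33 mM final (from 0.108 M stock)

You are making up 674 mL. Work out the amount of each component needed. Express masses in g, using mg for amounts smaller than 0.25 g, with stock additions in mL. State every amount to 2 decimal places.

Target volume = 674 mL = 0.674 L.
calcium chloride dihydrate: 0.0332% w/v = 0.332 g/L → 0.332 × 0.674 L = 0.223768 g = 223.77 mg
lactose monohydrate: 110 mmol/L × 360.31 g/mol × 0.674 L ÷ 1000 = 26.71 g
chloramphenicol: V = C2·V2/C1 = 26.1 µg/mL × 674 mL ÷ 34600 µg/mL = 0.51 mL
casamino acids: dilute stock: 0.729% ÷ 20% × 674 mL = 24.57 mL
L-arginine: dilute stock: 4.33 mM × 674 mL ÷ 108 mM = 27.02 mL

calcium chloride dihydrate 223.77 mg; lactose monohydrate 26.71 g; chloramphenicol 0.51 mL; casamino acids 24.57 mL; L-arginine 27.02 mL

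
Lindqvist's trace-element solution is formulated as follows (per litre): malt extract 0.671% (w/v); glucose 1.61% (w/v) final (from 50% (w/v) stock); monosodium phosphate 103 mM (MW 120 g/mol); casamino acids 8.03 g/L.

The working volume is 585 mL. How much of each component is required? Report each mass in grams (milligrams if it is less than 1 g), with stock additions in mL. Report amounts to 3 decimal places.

Working volume: 585 mL = 0.585 L.
malt extract: 0.671% w/v = 6.71 g/L → 6.71 × 0.585 L = 3.925 g
glucose: V = C2·V2/C1 = 1.61% ÷ 50% × 585 mL = 18.837 mL
monosodium phosphate: 103 mmol/L × 120 g/mol × 0.585 L ÷ 1000 = 7.231 g
casamino acids: 8.03 g/L × 0.585 L = 4.698 g

malt extract 3.925 g; glucose 18.837 mL; monosodium phosphate 7.231 g; casamino acids 4.698 g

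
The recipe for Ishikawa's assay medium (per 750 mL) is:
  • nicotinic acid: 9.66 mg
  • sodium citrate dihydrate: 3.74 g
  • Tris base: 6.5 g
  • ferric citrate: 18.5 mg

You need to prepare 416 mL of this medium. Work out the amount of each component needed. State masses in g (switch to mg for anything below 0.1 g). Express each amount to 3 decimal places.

Ratio of target to recipe volume: 416 / 750 = 0.554667.
nicotinic acid: 9.66 mg × (416 mL / 750 mL) = 5.358 mg
sodium citrate dihydrate: 3.74 g × (416 mL / 750 mL) = 2.074 g
Tris base: 6.5 g × (416 mL / 750 mL) = 3.605 g
ferric citrate: 18.5 mg × (416 mL / 750 mL) = 10.261 mg

nicotinic acid 5.358 mg; sodium citrate dihydrate 2.074 g; Tris base 3.605 g; ferric citrate 10.261 mg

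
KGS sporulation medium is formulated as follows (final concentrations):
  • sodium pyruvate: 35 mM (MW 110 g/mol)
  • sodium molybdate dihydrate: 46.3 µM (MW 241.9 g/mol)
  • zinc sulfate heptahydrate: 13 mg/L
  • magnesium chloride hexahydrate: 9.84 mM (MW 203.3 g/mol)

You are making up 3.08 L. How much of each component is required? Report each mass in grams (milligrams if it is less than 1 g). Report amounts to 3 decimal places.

Working volume: 3.08 L.
sodium pyruvate: 35 mmol/L × 110 g/mol × 3.08 L ÷ 1000 = 11.858 g
sodium molybdate dihydrate: 46.3 µmol/L × 241.9 g/mol × 3.08 L ÷ 1000 = 34.496 mg
zinc sulfate heptahydrate: 13 mg/L × 3.08 L = 40.040 mg
magnesium chloride hexahydrate: 9.84 mmol/L × 203.3 g/mol × 3.08 L ÷ 1000 = 6.161 g

sodium pyruvate 11.858 g; sodium molybdate dihydrate 34.496 mg; zinc sulfate heptahydrate 40.040 mg; magnesium chloride hexahydrate 6.161 g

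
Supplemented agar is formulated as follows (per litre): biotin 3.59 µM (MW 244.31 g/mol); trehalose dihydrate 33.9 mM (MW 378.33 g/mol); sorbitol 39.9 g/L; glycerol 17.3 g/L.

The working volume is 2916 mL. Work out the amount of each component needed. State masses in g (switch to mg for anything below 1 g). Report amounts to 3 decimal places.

biotin 2.558 mg; trehalose dihydrate 37.399 g; sorbitol 116.348 g; glycerol 50.447 g

Scale factor relative to 1 L: 2.916.
biotin: 3.59 µmol/L × 244.31 g/mol × 2.916 L ÷ 1000 = 2.558 mg
trehalose dihydrate: 33.9 mmol/L × 378.33 g/mol × 2.916 L ÷ 1000 = 37.399 g
sorbitol: 39.9 g/L × 2.916 L = 116.348 g
glycerol: 17.3 g/L × 2.916 L = 50.447 g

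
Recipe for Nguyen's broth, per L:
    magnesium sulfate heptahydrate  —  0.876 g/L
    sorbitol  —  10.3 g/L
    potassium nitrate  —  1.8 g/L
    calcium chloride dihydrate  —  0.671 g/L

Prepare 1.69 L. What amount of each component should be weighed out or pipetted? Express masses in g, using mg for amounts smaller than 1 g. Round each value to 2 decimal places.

Working volume: 1.69 L.
magnesium sulfate heptahydrate: 0.876 g/L × 1.69 L = 1.48 g
sorbitol: 10.3 g/L × 1.69 L = 17.41 g
potassium nitrate: 1.8 g/L × 1.69 L = 3.04 g
calcium chloride dihydrate: 0.671 g/L × 1.69 L = 1.13 g

magnesium sulfate heptahydrate 1.48 g; sorbitol 17.41 g; potassium nitrate 3.04 g; calcium chloride dihydrate 1.13 g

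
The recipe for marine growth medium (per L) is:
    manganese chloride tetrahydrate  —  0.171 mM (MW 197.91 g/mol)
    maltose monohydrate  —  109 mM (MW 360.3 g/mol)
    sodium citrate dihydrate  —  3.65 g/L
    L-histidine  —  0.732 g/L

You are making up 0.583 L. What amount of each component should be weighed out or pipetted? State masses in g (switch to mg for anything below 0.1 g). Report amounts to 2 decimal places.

Working volume: 0.583 L.
manganese chloride tetrahydrate: 0.171 mmol/L × 197.91 mg/mmol × 0.583 L = 19.73 mg
maltose monohydrate: 109 mmol/L × 360.3 g/mol × 0.583 L ÷ 1000 = 22.90 g
sodium citrate dihydrate: 3.65 g/L × 0.583 L = 2.13 g
L-histidine: 0.732 g/L × 0.583 L = 0.43 g

manganese chloride tetrahydrate 19.73 mg; maltose monohydrate 22.90 g; sodium citrate dihydrate 2.13 g; L-histidine 0.43 g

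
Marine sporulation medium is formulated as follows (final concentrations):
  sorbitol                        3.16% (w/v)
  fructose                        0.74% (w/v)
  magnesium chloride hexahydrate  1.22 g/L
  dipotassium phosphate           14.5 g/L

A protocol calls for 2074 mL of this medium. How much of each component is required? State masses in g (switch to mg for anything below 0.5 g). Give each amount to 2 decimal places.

Scale factor relative to 1 L: 2.074.
sorbitol: 3.16% w/v = 31.6 g/L → 31.6 × 2.074 L = 65.54 g
fructose: 0.74% w/v = 7.4 g/L → 7.4 × 2.074 L = 15.35 g
magnesium chloride hexahydrate: 1.22 g/L × 2.074 L = 2.53 g
dipotassium phosphate: 14.5 g/L × 2.074 L = 30.07 g

sorbitol 65.54 g; fructose 15.35 g; magnesium chloride hexahydrate 2.53 g; dipotassium phosphate 30.07 g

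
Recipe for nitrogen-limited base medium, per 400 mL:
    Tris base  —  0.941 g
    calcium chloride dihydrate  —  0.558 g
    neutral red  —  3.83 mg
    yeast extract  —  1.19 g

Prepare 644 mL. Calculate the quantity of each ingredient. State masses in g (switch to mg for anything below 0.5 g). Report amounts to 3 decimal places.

Tris base 1.515 g; calcium chloride dihydrate 0.898 g; neutral red 6.166 mg; yeast extract 1.916 g

Scale factor = 644 mL / 400 mL = 1.61.
Tris base: 0.941 g × (644 mL / 400 mL) = 1.515 g
calcium chloride dihydrate: 0.558 g × (644 mL / 400 mL) = 0.898 g
neutral red: 3.83 mg × (644 mL / 400 mL) = 6.166 mg
yeast extract: 1.19 g × (644 mL / 400 mL) = 1.916 g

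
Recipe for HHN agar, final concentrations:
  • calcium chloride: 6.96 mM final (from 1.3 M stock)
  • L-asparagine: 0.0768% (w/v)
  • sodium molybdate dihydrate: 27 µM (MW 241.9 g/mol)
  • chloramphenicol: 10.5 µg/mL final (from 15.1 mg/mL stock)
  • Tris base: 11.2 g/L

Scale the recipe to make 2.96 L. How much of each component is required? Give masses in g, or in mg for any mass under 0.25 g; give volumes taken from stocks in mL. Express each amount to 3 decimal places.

Scale factor relative to 1 L: 2.96.
calcium chloride: C1V1 = C2V2 → 6.96 mM × 2960 mL ÷ 1300 mM = 15.847 mL
L-asparagine: 0.0768 g per 100 mL × 2960 mL ÷ 100 = 2.273 g
sodium molybdate dihydrate: 27 µmol/L × 241.9 g/mol × 2.96 L ÷ 1000 = 19.333 mg
chloramphenicol: dilute stock: 10.5 µg/mL × 2960 mL ÷ 15100 µg/mL = 2.058 mL
Tris base: 11.2 g/L × 2.96 L = 33.152 g

calcium chloride 15.847 mL; L-asparagine 2.273 g; sodium molybdate dihydrate 19.333 mg; chloramphenicol 2.058 mL; Tris base 33.152 g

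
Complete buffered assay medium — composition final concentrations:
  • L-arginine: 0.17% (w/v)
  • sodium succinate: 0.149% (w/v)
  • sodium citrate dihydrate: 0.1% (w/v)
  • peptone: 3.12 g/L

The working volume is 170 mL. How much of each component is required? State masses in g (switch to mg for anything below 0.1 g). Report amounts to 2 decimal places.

Target volume = 170 mL = 0.17 L.
L-arginine: 0.17% w/v = 1.7 g/L → 1.7 × 0.17 L = 0.29 g
sodium succinate: 0.149 g per 100 mL × 170 mL ÷ 100 = 0.25 g
sodium citrate dihydrate: 0.1 g per 100 mL × 170 mL ÷ 100 = 0.17 g
peptone: 3.12 g/L × 0.17 L = 0.53 g

L-arginine 0.29 g; sodium succinate 0.25 g; sodium citrate dihydrate 0.17 g; peptone 0.53 g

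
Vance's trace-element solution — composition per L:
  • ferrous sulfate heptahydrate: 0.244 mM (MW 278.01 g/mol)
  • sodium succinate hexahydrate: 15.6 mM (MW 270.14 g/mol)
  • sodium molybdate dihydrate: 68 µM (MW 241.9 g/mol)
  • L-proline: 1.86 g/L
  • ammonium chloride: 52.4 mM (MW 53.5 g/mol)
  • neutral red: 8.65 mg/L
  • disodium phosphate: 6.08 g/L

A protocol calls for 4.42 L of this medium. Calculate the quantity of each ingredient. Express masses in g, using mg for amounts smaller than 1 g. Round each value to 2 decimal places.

Scale factor relative to 1 L: 4.42.
ferrous sulfate heptahydrate: 0.244 mmol/L × 278.01 mg/mmol × 4.42 L = 299.83 mg
sodium succinate hexahydrate: 15.6 mmol/L × 270.14 g/mol × 4.42 L ÷ 1000 = 18.63 g
sodium molybdate dihydrate: 68 µmol/L × 241.9 g/mol × 4.42 L ÷ 1000 = 72.71 mg
L-proline: 1.86 g/L × 4.42 L = 8.22 g
ammonium chloride: 52.4 mmol/L × 53.5 g/mol × 4.42 L ÷ 1000 = 12.39 g
neutral red: 8.65 mg/L × 4.42 L = 38.23 mg
disodium phosphate: 6.08 g/L × 4.42 L = 26.87 g

ferrous sulfate heptahydrate 299.83 mg; sodium succinate hexahydrate 18.63 g; sodium molybdate dihydrate 72.71 mg; L-proline 8.22 g; ammonium chloride 12.39 g; neutral red 38.23 mg; disodium phosphate 26.87 g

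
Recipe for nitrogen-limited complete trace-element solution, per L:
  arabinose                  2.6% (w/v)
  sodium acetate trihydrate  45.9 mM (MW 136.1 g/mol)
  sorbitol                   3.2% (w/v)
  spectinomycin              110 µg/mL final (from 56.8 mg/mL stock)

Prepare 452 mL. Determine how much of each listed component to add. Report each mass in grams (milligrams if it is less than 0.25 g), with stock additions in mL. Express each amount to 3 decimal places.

Target volume = 452 mL = 0.452 L.
arabinose: 2.6 g per 100 mL × 452 mL ÷ 100 = 11.752 g
sodium acetate trihydrate: 45.9 mmol/L × 136.1 g/mol × 0.452 L ÷ 1000 = 2.824 g
sorbitol: 3.2 g per 100 mL × 452 mL ÷ 100 = 14.464 g
spectinomycin: C1V1 = C2V2 → 110 µg/mL × 452 mL ÷ 56800 µg/mL = 0.875 mL

arabinose 11.752 g; sodium acetate trihydrate 2.824 g; sorbitol 14.464 g; spectinomycin 0.875 mL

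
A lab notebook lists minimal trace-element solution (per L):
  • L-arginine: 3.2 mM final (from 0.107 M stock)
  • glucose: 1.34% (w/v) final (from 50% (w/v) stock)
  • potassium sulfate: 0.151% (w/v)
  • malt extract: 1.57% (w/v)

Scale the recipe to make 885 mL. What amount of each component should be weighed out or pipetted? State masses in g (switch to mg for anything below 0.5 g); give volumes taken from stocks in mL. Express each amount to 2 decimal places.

L-arginine 26.47 mL; glucose 23.72 mL; potassium sulfate 1.34 g; malt extract 13.89 g

Scale factor relative to 1 L: 0.885.
L-arginine: C1V1 = C2V2 → 3.2 mM × 885 mL ÷ 107 mM = 26.47 mL
glucose: V = C2·V2/C1 = 1.34% ÷ 50% × 885 mL = 23.72 mL
potassium sulfate: 0.151% w/v = 1.51 g/L → 1.51 × 0.885 L = 1.34 g
malt extract: 1.57 g per 100 mL × 885 mL ÷ 100 = 13.89 g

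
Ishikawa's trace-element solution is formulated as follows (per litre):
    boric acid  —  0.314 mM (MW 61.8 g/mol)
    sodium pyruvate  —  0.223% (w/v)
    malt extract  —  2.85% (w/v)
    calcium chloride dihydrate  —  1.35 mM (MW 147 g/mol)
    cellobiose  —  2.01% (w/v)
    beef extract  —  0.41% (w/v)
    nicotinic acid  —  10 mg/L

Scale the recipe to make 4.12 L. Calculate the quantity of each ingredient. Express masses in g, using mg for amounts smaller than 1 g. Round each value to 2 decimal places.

boric acid 79.95 mg; sodium pyruvate 9.19 g; malt extract 117.42 g; calcium chloride dihydrate 817.61 mg; cellobiose 82.81 g; beef extract 16.89 g; nicotinic acid 41.20 mg

Scale factor relative to 1 L: 4.12.
boric acid: 0.314 mmol/L × 61.8 mg/mmol × 4.12 L = 79.95 mg
sodium pyruvate: 0.223 g per 100 mL × 4120 mL ÷ 100 = 9.19 g
malt extract: 2.85% w/v = 28.5 g/L → 28.5 × 4.12 L = 117.42 g
calcium chloride dihydrate: 1.35 mmol/L × 147 mg/mmol × 4.12 L = 817.61 mg
cellobiose: 2.01% w/v = 20.1 g/L → 20.1 × 4.12 L = 82.81 g
beef extract: 0.41 g per 100 mL × 4120 mL ÷ 100 = 16.89 g
nicotinic acid: 10 mg/L × 4.12 L = 41.20 mg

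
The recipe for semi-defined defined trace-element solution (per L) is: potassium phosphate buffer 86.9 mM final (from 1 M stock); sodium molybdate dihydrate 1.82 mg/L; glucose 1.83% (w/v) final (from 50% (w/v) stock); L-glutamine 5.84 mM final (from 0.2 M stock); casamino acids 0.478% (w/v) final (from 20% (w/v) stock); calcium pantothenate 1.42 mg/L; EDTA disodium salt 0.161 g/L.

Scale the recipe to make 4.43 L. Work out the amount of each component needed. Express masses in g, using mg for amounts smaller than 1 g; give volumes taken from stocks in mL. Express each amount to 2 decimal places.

potassium phosphate buffer 384.97 mL; sodium molybdate dihydrate 8.06 mg; glucose 162.14 mL; L-glutamine 129.36 mL; casamino acids 105.88 mL; calcium pantothenate 6.29 mg; EDTA disodium salt 713.23 mg

Scale factor relative to 1 L: 4.43.
potassium phosphate buffer: C1V1 = C2V2 → 86.9 mM × 4430 mL ÷ 1000 mM = 384.97 mL
sodium molybdate dihydrate: 1.82 mg/L × 4.43 L = 8.06 mg
glucose: V = C2·V2/C1 = 1.83% ÷ 50% × 4430 mL = 162.14 mL
L-glutamine: C1V1 = C2V2 → 5.84 mM × 4430 mL ÷ 200 mM = 129.36 mL
casamino acids: V = C2·V2/C1 = 0.478% ÷ 20% × 4430 mL = 105.88 mL
calcium pantothenate: 1.42 mg/L × 4.43 L = 6.29 mg
EDTA disodium salt: 0.161 g/L × 4.43 L = 0.71323 g = 713.23 mg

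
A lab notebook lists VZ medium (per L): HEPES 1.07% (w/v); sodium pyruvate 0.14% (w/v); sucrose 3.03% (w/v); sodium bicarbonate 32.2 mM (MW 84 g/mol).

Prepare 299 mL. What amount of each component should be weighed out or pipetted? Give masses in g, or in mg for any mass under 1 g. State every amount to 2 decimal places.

Working volume: 299 mL = 0.299 L.
HEPES: 1.07% w/v = 10.7 g/L → 10.7 × 0.299 L = 3.20 g
sodium pyruvate: 0.14 g per 100 mL × 299 mL ÷ 100 = 0.4186 g = 418.60 mg
sucrose: 3.03 g per 100 mL × 299 mL ÷ 100 = 9.06 g
sodium bicarbonate: 32.2 mmol/L × 84 mg/mmol × 0.299 L = 808.74 mg

HEPES 3.20 g; sodium pyruvate 418.60 mg; sucrose 9.06 g; sodium bicarbonate 808.74 mg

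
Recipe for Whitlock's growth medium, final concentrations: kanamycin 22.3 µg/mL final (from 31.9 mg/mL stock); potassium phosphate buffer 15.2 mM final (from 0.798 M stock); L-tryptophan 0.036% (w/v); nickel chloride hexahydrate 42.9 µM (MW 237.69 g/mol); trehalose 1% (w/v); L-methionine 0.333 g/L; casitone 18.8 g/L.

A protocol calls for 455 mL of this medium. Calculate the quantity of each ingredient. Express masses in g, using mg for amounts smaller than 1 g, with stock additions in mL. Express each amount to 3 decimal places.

kanamycin 0.318 mL; potassium phosphate buffer 8.667 mL; L-tryptophan 163.800 mg; nickel chloride hexahydrate 4.640 mg; trehalose 4.550 g; L-methionine 151.515 mg; casitone 8.554 g

Target volume = 455 mL = 0.455 L.
kanamycin: C1V1 = C2V2 → 22.3 µg/mL × 455 mL ÷ 31900 µg/mL = 0.318 mL
potassium phosphate buffer: V = C2·V2/C1 = 15.2 mM × 455 mL ÷ 798 mM = 8.667 mL
L-tryptophan: 0.036 g per 100 mL × 455 mL ÷ 100 = 0.1638 g = 163.800 mg
nickel chloride hexahydrate: 42.9 µmol/L × 237.69 g/mol × 0.455 L ÷ 1000 = 4.640 mg
trehalose: 1 g per 100 mL × 455 mL ÷ 100 = 4.550 g
L-methionine: 0.333 g/L × 0.455 L = 0.151515 g = 151.515 mg
casitone: 18.8 g/L × 0.455 L = 8.554 g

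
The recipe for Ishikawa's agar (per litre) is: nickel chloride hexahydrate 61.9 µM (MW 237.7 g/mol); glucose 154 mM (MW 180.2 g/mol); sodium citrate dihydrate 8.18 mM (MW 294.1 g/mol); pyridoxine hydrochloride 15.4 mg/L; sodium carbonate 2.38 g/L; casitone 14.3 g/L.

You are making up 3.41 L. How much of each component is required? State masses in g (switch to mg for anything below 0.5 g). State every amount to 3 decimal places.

Working volume: 3.41 L.
nickel chloride hexahydrate: 61.9 µmol/L × 237.7 g/mol × 3.41 L ÷ 1000 = 50.173 mg
glucose: 154 mmol/L × 180.2 g/mol × 3.41 L ÷ 1000 = 94.630 g
sodium citrate dihydrate: 8.18 mmol/L × 294.1 g/mol × 3.41 L ÷ 1000 = 8.204 g
pyridoxine hydrochloride: 15.4 mg/L × 3.41 L = 52.514 mg
sodium carbonate: 2.38 g/L × 3.41 L = 8.116 g
casitone: 14.3 g/L × 3.41 L = 48.763 g

nickel chloride hexahydrate 50.173 mg; glucose 94.630 g; sodium citrate dihydrate 8.204 g; pyridoxine hydrochloride 52.514 mg; sodium carbonate 8.116 g; casitone 48.763 g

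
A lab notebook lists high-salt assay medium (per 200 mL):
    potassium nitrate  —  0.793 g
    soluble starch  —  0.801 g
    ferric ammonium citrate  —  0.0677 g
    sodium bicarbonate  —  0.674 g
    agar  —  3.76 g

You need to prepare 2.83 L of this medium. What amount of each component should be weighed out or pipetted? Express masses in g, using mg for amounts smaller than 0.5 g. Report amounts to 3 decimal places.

potassium nitrate 11.221 g; soluble starch 11.334 g; ferric ammonium citrate 0.958 g; sodium bicarbonate 9.537 g; agar 53.204 g

Ratio of target to recipe volume: 2830 / 200 = 14.15.
potassium nitrate: 0.793 g × (2830 mL / 200 mL) = 11.221 g
soluble starch: 0.801 g × (2830 mL / 200 mL) = 11.334 g
ferric ammonium citrate: 0.0677 g × (2830 mL / 200 mL) = 0.958 g
sodium bicarbonate: 0.674 g × (2830 mL / 200 mL) = 9.537 g
agar: 3.76 g × (2830 mL / 200 mL) = 53.204 g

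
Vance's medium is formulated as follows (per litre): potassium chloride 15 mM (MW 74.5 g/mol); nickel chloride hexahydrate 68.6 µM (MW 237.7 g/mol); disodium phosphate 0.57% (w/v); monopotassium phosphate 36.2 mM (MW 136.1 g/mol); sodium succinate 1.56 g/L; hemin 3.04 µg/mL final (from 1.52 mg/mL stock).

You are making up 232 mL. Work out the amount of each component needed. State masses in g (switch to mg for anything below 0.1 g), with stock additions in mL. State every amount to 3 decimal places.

Working volume: 232 mL = 0.232 L.
potassium chloride: 15 mmol/L × 74.5 g/mol × 0.232 L ÷ 1000 = 0.259 g
nickel chloride hexahydrate: 68.6 µmol/L × 237.7 g/mol × 0.232 L ÷ 1000 = 3.783 mg
disodium phosphate: 0.57% w/v = 5.7 g/L → 5.7 × 0.232 L = 1.322 g
monopotassium phosphate: 36.2 mmol/L × 136.1 g/mol × 0.232 L ÷ 1000 = 1.143 g
sodium succinate: 1.56 g/L × 0.232 L = 0.362 g
hemin: dilute stock: 3.04 µg/mL × 232 mL ÷ 1520 µg/mL = 0.464 mL

potassium chloride 0.259 g; nickel chloride hexahydrate 3.783 mg; disodium phosphate 1.322 g; monopotassium phosphate 1.143 g; sodium succinate 0.362 g; hemin 0.464 mL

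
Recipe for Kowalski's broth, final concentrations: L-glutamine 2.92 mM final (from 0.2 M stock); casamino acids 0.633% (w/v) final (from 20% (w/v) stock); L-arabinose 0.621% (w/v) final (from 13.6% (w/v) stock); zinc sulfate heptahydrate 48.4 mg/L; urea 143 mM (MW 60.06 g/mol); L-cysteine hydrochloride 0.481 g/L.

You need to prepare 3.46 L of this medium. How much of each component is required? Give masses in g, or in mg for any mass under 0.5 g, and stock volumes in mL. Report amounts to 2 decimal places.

L-glutamine 50.52 mL; casamino acids 109.51 mL; L-arabinose 157.99 mL; zinc sulfate heptahydrate 167.46 mg; urea 29.72 g; L-cysteine hydrochloride 1.66 g

Scale factor relative to 1 L: 3.46.
L-glutamine: dilute stock: 2.92 mM × 3460 mL ÷ 200 mM = 50.52 mL
casamino acids: dilute stock: 0.633% ÷ 20% × 3460 mL = 109.51 mL
L-arabinose: dilute stock: 0.621% ÷ 13.6% × 3460 mL = 157.99 mL
zinc sulfate heptahydrate: 48.4 mg/L × 3.46 L = 167.46 mg
urea: 143 mmol/L × 60.06 g/mol × 3.46 L ÷ 1000 = 29.72 g
L-cysteine hydrochloride: 0.481 g/L × 3.46 L = 1.66 g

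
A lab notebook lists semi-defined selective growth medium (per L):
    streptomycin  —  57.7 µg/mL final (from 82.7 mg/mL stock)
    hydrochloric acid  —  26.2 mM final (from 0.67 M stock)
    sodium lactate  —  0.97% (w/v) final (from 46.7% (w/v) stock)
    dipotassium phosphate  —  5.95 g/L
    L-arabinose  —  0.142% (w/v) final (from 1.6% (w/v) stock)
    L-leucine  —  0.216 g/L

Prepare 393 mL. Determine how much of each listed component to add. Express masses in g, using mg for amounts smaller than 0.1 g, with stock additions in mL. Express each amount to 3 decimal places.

Working volume: 393 mL = 0.393 L.
streptomycin: V = C2·V2/C1 = 57.7 µg/mL × 393 mL ÷ 82700 µg/mL = 0.274 mL
hydrochloric acid: C1V1 = C2V2 → 26.2 mM × 393 mL ÷ 670 mM = 15.368 mL
sodium lactate: dilute stock: 0.97% ÷ 46.7% × 393 mL = 8.163 mL
dipotassium phosphate: 5.95 g/L × 0.393 L = 2.338 g
L-arabinose: dilute stock: 0.142% ÷ 1.6% × 393 mL = 34.879 mL
L-leucine: 0.216 g/L × 0.393 L = 0.084888 g = 84.888 mg

streptomycin 0.274 mL; hydrochloric acid 15.368 mL; sodium lactate 8.163 mL; dipotassium phosphate 2.338 g; L-arabinose 34.879 mL; L-leucine 84.888 mg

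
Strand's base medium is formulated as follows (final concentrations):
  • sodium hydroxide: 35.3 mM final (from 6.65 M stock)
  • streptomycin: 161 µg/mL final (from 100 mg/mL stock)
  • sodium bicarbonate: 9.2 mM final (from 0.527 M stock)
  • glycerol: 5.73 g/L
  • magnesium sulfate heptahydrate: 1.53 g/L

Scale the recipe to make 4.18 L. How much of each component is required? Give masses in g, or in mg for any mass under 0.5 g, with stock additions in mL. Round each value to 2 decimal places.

sodium hydroxide 22.19 mL; streptomycin 6.73 mL; sodium bicarbonate 72.97 mL; glycerol 23.95 g; magnesium sulfate heptahydrate 6.40 g

Scale factor relative to 1 L: 4.18.
sodium hydroxide: dilute stock: 35.3 mM × 4180 mL ÷ 6650 mM = 22.19 mL
streptomycin: V = C2·V2/C1 = 161 µg/mL × 4180 mL ÷ 100000 µg/mL = 6.73 mL
sodium bicarbonate: dilute stock: 9.2 mM × 4180 mL ÷ 527 mM = 72.97 mL
glycerol: 5.73 g/L × 4.18 L = 23.95 g
magnesium sulfate heptahydrate: 1.53 g/L × 4.18 L = 6.40 g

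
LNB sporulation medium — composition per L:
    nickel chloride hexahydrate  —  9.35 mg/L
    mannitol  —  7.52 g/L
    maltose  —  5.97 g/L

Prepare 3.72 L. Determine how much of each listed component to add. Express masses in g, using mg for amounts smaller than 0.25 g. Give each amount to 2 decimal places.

nickel chloride hexahydrate 34.78 mg; mannitol 27.97 g; maltose 22.21 g

Working volume: 3.72 L.
nickel chloride hexahydrate: 9.35 mg/L × 3.72 L = 34.78 mg
mannitol: 7.52 g/L × 3.72 L = 27.97 g
maltose: 5.97 g/L × 3.72 L = 22.21 g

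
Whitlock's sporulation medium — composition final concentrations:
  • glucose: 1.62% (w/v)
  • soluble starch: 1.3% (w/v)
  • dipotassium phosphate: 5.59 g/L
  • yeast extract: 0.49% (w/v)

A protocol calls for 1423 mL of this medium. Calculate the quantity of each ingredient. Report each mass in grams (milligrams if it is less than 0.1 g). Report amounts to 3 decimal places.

Target volume = 1423 mL = 1.423 L.
glucose: 1.62 g per 100 mL × 1423 mL ÷ 100 = 23.053 g
soluble starch: 1.3% w/v = 13 g/L → 13 × 1.423 L = 18.499 g
dipotassium phosphate: 5.59 g/L × 1.423 L = 7.955 g
yeast extract: 0.49 g per 100 mL × 1423 mL ÷ 100 = 6.973 g

glucose 23.053 g; soluble starch 18.499 g; dipotassium phosphate 7.955 g; yeast extract 6.973 g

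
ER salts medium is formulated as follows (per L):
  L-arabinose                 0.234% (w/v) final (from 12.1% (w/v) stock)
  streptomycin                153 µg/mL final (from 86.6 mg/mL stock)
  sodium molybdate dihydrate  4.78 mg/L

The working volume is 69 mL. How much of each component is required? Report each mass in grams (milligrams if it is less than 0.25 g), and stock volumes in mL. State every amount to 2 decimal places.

L-arabinose 1.33 mL; streptomycin 0.12 mL; sodium molybdate dihydrate 0.33 mg

Working volume: 69 mL = 0.069 L.
L-arabinose: dilute stock: 0.234% ÷ 12.1% × 69 mL = 1.33 mL
streptomycin: C1V1 = C2V2 → 153 µg/mL × 69 mL ÷ 86600 µg/mL = 0.12 mL
sodium molybdate dihydrate: 4.78 mg/L × 0.069 L = 0.33 mg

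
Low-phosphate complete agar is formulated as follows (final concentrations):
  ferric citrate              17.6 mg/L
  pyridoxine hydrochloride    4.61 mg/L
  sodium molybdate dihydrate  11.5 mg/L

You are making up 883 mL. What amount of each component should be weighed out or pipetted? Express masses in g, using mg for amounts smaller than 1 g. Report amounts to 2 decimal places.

ferric citrate 15.54 mg; pyridoxine hydrochloride 4.07 mg; sodium molybdate dihydrate 10.15 mg

Working volume: 883 mL = 0.883 L.
ferric citrate: 17.6 mg/L × 0.883 L = 15.54 mg
pyridoxine hydrochloride: 4.61 mg/L × 0.883 L = 4.07 mg
sodium molybdate dihydrate: 11.5 mg/L × 0.883 L = 10.15 mg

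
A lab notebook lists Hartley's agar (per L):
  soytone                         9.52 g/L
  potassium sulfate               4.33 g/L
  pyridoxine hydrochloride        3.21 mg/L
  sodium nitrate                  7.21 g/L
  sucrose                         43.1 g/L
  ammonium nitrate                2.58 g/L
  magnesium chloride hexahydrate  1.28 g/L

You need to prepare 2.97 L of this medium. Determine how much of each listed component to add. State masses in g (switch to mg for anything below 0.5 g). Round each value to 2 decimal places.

Scale factor relative to 1 L: 2.97.
soytone: 9.52 g/L × 2.97 L = 28.27 g
potassium sulfate: 4.33 g/L × 2.97 L = 12.86 g
pyridoxine hydrochloride: 3.21 mg/L × 2.97 L = 9.53 mg
sodium nitrate: 7.21 g/L × 2.97 L = 21.41 g
sucrose: 43.1 g/L × 2.97 L = 128.01 g
ammonium nitrate: 2.58 g/L × 2.97 L = 7.66 g
magnesium chloride hexahydrate: 1.28 g/L × 2.97 L = 3.80 g

soytone 28.27 g; potassium sulfate 12.86 g; pyridoxine hydrochloride 9.53 mg; sodium nitrate 21.41 g; sucrose 128.01 g; ammonium nitrate 7.66 g; magnesium chloride hexahydrate 3.80 g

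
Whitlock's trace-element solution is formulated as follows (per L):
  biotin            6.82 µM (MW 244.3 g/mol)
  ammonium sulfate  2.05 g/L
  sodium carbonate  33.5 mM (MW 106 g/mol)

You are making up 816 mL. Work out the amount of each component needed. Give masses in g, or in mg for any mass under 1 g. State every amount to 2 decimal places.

biotin 1.36 mg; ammonium sulfate 1.67 g; sodium carbonate 2.90 g

Target volume = 816 mL = 0.816 L.
biotin: 6.82 µmol/L × 244.3 g/mol × 0.816 L ÷ 1000 = 1.36 mg
ammonium sulfate: 2.05 g/L × 0.816 L = 1.67 g
sodium carbonate: 33.5 mmol/L × 106 g/mol × 0.816 L ÷ 1000 = 2.90 g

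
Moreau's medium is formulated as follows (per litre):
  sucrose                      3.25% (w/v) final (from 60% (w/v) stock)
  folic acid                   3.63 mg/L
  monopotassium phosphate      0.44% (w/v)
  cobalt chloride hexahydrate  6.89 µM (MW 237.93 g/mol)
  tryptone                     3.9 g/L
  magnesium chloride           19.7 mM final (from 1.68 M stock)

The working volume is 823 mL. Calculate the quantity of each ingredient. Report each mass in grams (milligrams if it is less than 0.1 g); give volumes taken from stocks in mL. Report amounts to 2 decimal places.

sucrose 44.58 mL; folic acid 2.99 mg; monopotassium phosphate 3.62 g; cobalt chloride hexahydrate 1.35 mg; tryptone 3.21 g; magnesium chloride 9.65 mL

Working volume: 823 mL = 0.823 L.
sucrose: V = C2·V2/C1 = 3.25% ÷ 60% × 823 mL = 44.58 mL
folic acid: 3.63 mg/L × 0.823 L = 2.99 mg
monopotassium phosphate: 0.44 g per 100 mL × 823 mL ÷ 100 = 3.62 g
cobalt chloride hexahydrate: 6.89 µmol/L × 237.93 g/mol × 0.823 L ÷ 1000 = 1.35 mg
tryptone: 3.9 g/L × 0.823 L = 3.21 g
magnesium chloride: V = C2·V2/C1 = 19.7 mM × 823 mL ÷ 1680 mM = 9.65 mL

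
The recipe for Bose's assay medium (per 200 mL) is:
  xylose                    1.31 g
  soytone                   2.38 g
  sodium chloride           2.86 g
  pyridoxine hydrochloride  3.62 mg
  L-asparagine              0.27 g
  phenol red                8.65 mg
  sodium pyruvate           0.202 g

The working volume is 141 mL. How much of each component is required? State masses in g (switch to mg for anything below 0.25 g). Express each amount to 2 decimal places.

xylose 0.92 g; soytone 1.68 g; sodium chloride 2.02 g; pyridoxine hydrochloride 2.55 mg; L-asparagine 190.35 mg; phenol red 6.10 mg; sodium pyruvate 142.41 mg

Ratio of target to recipe volume: 141 / 200 = 0.705.
xylose: 1.31 g × (141 mL / 200 mL) = 0.92 g
soytone: 2.38 g × (141 mL / 200 mL) = 1.68 g
sodium chloride: 2.86 g × (141 mL / 200 mL) = 2.02 g
pyridoxine hydrochloride: 3.62 mg × (141 mL / 200 mL) = 2.55 mg
L-asparagine: 0.27 g × (141 mL / 200 mL) = 0.19035 g = 190.35 mg
phenol red: 8.65 mg × (141 mL / 200 mL) = 6.10 mg
sodium pyruvate: 0.202 g × (141 mL / 200 mL) = 0.14241 g = 142.41 mg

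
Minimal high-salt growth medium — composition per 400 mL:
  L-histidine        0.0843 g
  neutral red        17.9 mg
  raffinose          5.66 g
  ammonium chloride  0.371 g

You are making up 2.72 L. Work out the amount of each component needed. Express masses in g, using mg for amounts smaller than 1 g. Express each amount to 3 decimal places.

Scale factor = 2720 mL / 400 mL = 6.8.
L-histidine: 0.0843 g × (2720 mL / 400 mL) = 0.57324 g = 573.240 mg
neutral red: 17.9 mg × (2720 mL / 400 mL) = 121.720 mg
raffinose: 5.66 g × (2720 mL / 400 mL) = 38.488 g
ammonium chloride: 0.371 g × (2720 mL / 400 mL) = 2.523 g

L-histidine 573.240 mg; neutral red 121.720 mg; raffinose 38.488 g; ammonium chloride 2.523 g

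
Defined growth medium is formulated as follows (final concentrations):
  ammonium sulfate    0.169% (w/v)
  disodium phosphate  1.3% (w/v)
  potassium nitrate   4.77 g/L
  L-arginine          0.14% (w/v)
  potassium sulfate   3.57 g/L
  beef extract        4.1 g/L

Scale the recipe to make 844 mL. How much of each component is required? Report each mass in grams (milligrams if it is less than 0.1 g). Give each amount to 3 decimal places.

Working volume: 844 mL = 0.844 L.
ammonium sulfate: 0.169 g per 100 mL × 844 mL ÷ 100 = 1.426 g
disodium phosphate: 1.3 g per 100 mL × 844 mL ÷ 100 = 10.972 g
potassium nitrate: 4.77 g/L × 0.844 L = 4.026 g
L-arginine: 0.14% w/v = 1.4 g/L → 1.4 × 0.844 L = 1.182 g
potassium sulfate: 3.57 g/L × 0.844 L = 3.013 g
beef extract: 4.1 g/L × 0.844 L = 3.460 g

ammonium sulfate 1.426 g; disodium phosphate 10.972 g; potassium nitrate 4.026 g; L-arginine 1.182 g; potassium sulfate 3.013 g; beef extract 3.460 g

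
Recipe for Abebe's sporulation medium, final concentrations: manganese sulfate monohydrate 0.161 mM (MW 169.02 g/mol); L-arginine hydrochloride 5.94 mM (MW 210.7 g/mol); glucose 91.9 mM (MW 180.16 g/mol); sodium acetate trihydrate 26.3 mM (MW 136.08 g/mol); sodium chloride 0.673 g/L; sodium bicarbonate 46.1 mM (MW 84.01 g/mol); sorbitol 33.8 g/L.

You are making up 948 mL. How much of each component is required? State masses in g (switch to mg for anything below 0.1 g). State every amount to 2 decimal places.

Scale factor relative to 1 L: 0.948.
manganese sulfate monohydrate: 0.161 mmol/L × 169.02 mg/mmol × 0.948 L = 25.80 mg
L-arginine hydrochloride: 5.94 mmol/L × 210.7 g/mol × 0.948 L ÷ 1000 = 1.19 g
glucose: 91.9 mmol/L × 180.16 g/mol × 0.948 L ÷ 1000 = 15.70 g
sodium acetate trihydrate: 26.3 mmol/L × 136.08 g/mol × 0.948 L ÷ 1000 = 3.39 g
sodium chloride: 0.673 g/L × 0.948 L = 0.64 g
sodium bicarbonate: 46.1 mmol/L × 84.01 g/mol × 0.948 L ÷ 1000 = 3.67 g
sorbitol: 33.8 g/L × 0.948 L = 32.04 g

manganese sulfate monohydrate 25.80 mg; L-arginine hydrochloride 1.19 g; glucose 15.70 g; sodium acetate trihydrate 3.39 g; sodium chloride 0.64 g; sodium bicarbonate 3.67 g; sorbitol 32.04 g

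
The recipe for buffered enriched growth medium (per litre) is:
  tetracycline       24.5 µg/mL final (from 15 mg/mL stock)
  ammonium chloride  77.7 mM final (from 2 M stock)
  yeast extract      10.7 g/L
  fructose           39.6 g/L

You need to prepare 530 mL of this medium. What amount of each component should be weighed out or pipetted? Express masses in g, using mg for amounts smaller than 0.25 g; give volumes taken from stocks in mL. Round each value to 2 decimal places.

Target volume = 530 mL = 0.53 L.
tetracycline: C1V1 = C2V2 → 24.5 µg/mL × 530 mL ÷ 15000 µg/mL = 0.87 mL
ammonium chloride: dilute stock: 77.7 mM × 530 mL ÷ 2000 mM = 20.59 mL
yeast extract: 10.7 g/L × 0.53 L = 5.67 g
fructose: 39.6 g/L × 0.53 L = 20.99 g

tetracycline 0.87 mL; ammonium chloride 20.59 mL; yeast extract 5.67 g; fructose 20.99 g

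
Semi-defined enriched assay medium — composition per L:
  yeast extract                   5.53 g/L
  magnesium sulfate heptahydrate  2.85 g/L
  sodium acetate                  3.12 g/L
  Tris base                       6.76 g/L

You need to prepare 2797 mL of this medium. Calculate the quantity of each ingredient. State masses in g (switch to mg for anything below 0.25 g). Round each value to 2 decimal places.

yeast extract 15.47 g; magnesium sulfate heptahydrate 7.97 g; sodium acetate 8.73 g; Tris base 18.91 g

Scale factor relative to 1 L: 2.797.
yeast extract: 5.53 g/L × 2.797 L = 15.47 g
magnesium sulfate heptahydrate: 2.85 g/L × 2.797 L = 7.97 g
sodium acetate: 3.12 g/L × 2.797 L = 8.73 g
Tris base: 6.76 g/L × 2.797 L = 18.91 g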